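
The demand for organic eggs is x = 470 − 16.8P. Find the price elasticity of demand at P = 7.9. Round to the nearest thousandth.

-0.394

At P = 7.9, x = 337.28.
dx/dP = −16.8.
Point elasticity E = (dx/dP)·(P/x) = -16.8 × 7.9/337.28 ≈ -0.394.
|E| < 1, so demand is inelastic at this price.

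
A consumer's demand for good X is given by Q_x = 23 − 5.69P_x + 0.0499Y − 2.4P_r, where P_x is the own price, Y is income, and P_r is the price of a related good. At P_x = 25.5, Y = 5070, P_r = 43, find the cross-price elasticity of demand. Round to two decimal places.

First evaluate Q_x: 23 − 5.69(25.5) + 0.0499(5070) − 2.4(43) = 23 − 145.095 + 252.993 − 103.2 = 27.698.
∂Q_x/∂P_r = −2.4, so E_xy = -2.4·(43/27.698) ≈ -3.73.
E_xy < 0: the goods are complements.

-3.73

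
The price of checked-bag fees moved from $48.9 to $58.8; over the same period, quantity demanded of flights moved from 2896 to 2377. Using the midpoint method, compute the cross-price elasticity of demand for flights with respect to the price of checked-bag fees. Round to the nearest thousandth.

-1.071

%ΔQ_x = (2377 − 2896)/[(2896+2377)/2] = -519/2636.5 ≈ -0.1969.
%ΔP_y = (58.8 − 48.9)/[(48.9+58.8)/2] ≈ 0.1838.
E_xy = -0.1969/0.1838 ≈ -1.071.
E_xy < 0, so flights and checked-bag fees are complements.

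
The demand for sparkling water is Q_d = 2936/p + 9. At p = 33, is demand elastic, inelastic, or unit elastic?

At p = 33, Q_d = 97.9697.
dQ_d/dp = −2936/p² = −2.6961.
Point elasticity E = (dQ_d/dp)·(p/Q_d) = -2.6961 × 33/97.9697 ≈ -0.908.
|E| ≈ 0.908 < 1, so demand is inelastic.

inelastic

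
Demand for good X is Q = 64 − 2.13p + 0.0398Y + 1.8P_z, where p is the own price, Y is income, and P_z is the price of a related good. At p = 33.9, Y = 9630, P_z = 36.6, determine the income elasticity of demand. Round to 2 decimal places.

0.87

First evaluate Q: 64 − 2.13(33.9) + 0.0398(9630) + 1.8(36.6) = 64 − 72.207 + 383.274 + 65.88 = 440.947.
∂Q/∂Y = +0.0398, so E_I = 0.0398·(9630/440.947) ≈ 0.87.
E_I ∈ (0,1): normal good (necessity).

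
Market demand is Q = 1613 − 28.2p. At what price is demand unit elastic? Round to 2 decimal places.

For linear demand Q = a − bp, E = −bp/(a − bp). |E| = 1 ⇒ bp = a − bp ⇒ p = a/(2b).
p = 1613/(2·28.2) ≈ 28.60.

28.60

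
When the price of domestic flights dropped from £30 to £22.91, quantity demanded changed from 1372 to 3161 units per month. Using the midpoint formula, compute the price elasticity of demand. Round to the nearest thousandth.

-2.945

%Δq = (3161 − 1372)/[(1372 + 3161)/2] = 1789/2266.5 ≈ 0.7893.
%Δp = (22.91 − 30)/[(30 + 22.91)/2] = -7.09/26.455 ≈ -0.2680.
Arc elasticity E = %Δq/%Δp ≈ 0.7893/-0.2680 ≈ -2.945.
|E| > 1: demand is elastic over this range.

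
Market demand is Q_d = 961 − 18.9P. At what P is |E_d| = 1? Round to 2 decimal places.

25.42

For linear demand Q_d = a − bP, E = −bP/(a − bP). |E| = 1 ⇒ bP = a − bP ⇒ P = a/(2b).
P = 961/(2·18.9) ≈ 25.42.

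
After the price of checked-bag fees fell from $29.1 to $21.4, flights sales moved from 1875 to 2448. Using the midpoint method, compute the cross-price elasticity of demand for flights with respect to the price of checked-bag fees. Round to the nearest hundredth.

%ΔQ_x = (2448 − 1875)/[(1875+2448)/2] = 573/2161.5 ≈ 0.2651.
%ΔP_y = (21.4 − 29.1)/[(29.1+21.4)/2] ≈ -0.3050.
E_xy = 0.2651/-0.3050 ≈ -0.87.
E_xy < 0, so flights and checked-bag fees are complements.

-0.87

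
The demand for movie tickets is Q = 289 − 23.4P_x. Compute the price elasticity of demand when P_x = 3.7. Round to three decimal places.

At P_x = 3.7, Q = 202.42.
dQ/dP_x = −23.4.
Point elasticity E = (dQ/dP_x)·(P_x/Q) = -23.4 × 3.7/202.42 ≈ -0.428.
|E| < 1, so demand is inelastic at this price.

-0.428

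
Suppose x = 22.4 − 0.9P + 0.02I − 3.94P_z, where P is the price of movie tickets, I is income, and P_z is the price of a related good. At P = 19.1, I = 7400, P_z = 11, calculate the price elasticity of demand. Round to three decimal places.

-0.156

First evaluate x: 22.4 − 0.9(19.1) + 0.02(7400) − 3.94(11) = 22.4 − 17.19 + 148 − 43.34 = 109.87.
∂x/∂P = −0.9, so E_p = (−0.9)·(19.1/109.87) ≈ -0.156.
|E_p| < 1: demand is inelastic.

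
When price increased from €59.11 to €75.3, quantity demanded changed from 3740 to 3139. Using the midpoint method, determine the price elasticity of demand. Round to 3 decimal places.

%Δq = (3139 − 3740)/[(3740 + 3139)/2] = -601/3439.5 ≈ -0.1747.
%Δp = (75.3 − 59.11)/[(59.11 + 75.3)/2] = 16.19/67.205 ≈ 0.2409.
Arc elasticity E = %Δq/%Δp ≈ -0.1747/0.2409 ≈ -0.725.
|E| < 1: demand is inelastic over this range.

-0.725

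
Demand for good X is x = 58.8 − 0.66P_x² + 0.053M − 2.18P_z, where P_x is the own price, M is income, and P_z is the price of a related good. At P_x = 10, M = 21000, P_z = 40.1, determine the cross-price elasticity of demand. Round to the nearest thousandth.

-0.086

x = 58.8 − 0.66(10)² + 0.053(21000) − 2.18(40.1) = 58.8 − 66 + 1113 − 87.418 = 1018.382.
∂x/∂P_z = −2.18, so E_xy = -2.18·(40.1/1018.382) ≈ -0.086.
E_xy < 0: the goods are complements.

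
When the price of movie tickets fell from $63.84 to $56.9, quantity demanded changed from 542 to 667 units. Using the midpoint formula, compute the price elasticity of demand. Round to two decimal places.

-1.80

%ΔQ = (667 − 542)/[(542 + 667)/2] = 125/604.5 ≈ 0.2068.
%ΔP = (56.9 − 63.84)/[(63.84 + 56.9)/2] = -6.94/60.37 ≈ -0.1150.
Arc elasticity E = %ΔQ/%ΔP ≈ 0.2068/-0.1150 ≈ -1.80.
|E| > 1: demand is elastic over this range.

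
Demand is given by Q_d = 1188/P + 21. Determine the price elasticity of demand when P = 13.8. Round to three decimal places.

-0.804

At P = 13.8, Q_d = 107.087.
dQ_d/dP = −1188/P² = −6.2382.
Point elasticity E = (dQ_d/dP)·(P/Q_d) = -6.2382 × 13.8/107.087 ≈ -0.804.
|E| < 1, so demand is inelastic at this price.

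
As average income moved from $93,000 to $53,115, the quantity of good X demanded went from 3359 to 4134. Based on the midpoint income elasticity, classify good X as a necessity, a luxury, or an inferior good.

%ΔQ = (4134 − 3359)/[(3359+4134)/2] = 775/3746.5 ≈ 0.2069.
%ΔI = (53,115 − 93,000)/[(93,000+53,115)/2] = -39885/73057.5 ≈ -0.5459.
E_I = %ΔQ/%ΔI ≈ -0.379.
E_I < 0: inferior good.

inferior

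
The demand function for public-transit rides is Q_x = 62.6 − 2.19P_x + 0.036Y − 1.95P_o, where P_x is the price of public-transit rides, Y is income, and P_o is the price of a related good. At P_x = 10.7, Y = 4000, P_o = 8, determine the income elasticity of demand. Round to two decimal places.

First evaluate Q_x: 62.6 − 2.19(10.7) + 0.036(4000) − 1.95(8) = 62.6 − 23.433 + 144 − 15.6 = 167.567.
∂Q_x/∂Y = +0.036, so E_I = 0.036·(4000/167.567) ≈ 0.86.
E_I ∈ (0,1): normal good (necessity).

0.86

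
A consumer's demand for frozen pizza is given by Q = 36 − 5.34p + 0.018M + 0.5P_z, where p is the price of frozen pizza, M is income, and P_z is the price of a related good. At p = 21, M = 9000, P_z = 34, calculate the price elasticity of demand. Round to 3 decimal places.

-1.090

First evaluate Q: 36 − 5.34(21) + 0.018(9000) + 0.5(34) = 36 − 112.14 + 162 + 17 = 102.86.
∂Q/∂p = −5.34, so E_p = (−5.34)·(21/102.86) ≈ -1.090.
|E_p| > 1: demand is elastic.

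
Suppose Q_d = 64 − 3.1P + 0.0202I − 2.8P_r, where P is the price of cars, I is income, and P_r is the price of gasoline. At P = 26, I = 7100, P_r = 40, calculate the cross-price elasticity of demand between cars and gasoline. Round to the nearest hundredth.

At the given point, Q_d = 64 − 3.1(26) + 0.0202(7100) − 2.8(40) = 64 − 80.6 + 143.42 − 112 = 14.82.
∂Q_d/∂P_r = −2.8, so E_xy = -2.8·(40/14.82) ≈ -7.56.
E_xy < 0: the goods are complements.

-7.56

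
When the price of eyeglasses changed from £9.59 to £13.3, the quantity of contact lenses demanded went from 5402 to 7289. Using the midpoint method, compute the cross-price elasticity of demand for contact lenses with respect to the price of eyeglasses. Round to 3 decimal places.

0.917

%ΔQ_x = (7289 − 5402)/[(5402+7289)/2] = 1887/6345.5 ≈ 0.2974.
%ΔP_y = (13.3 − 9.59)/[(9.59+13.3)/2] ≈ 0.3242.
E_xy = 0.2974/0.3242 ≈ 0.917.
E_xy > 0, so contact lenses and eyeglasses are substitutes.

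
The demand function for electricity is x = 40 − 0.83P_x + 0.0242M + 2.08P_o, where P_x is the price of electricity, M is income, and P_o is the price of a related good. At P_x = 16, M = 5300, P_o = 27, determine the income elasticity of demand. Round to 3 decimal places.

0.607

At the given point, x = 40 − 0.83(16) + 0.0242(5300) + 2.08(27) = 40 − 13.28 + 128.26 + 56.16 = 211.14.
∂x/∂M = +0.0242, so E_I = 0.0242·(5300/211.14) ≈ 0.607.
E_I ∈ (0,1): normal good (necessity).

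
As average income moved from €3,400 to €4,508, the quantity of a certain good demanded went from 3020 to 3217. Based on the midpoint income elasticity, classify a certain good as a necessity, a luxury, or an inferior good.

necessity

%ΔQ = (3217 − 3020)/[(3020+3217)/2] = 197/3118.5 ≈ 0.0632.
%ΔM = (4,508 − 3,400)/[(3,400+4,508)/2] = 1108/3954 ≈ 0.2802.
E_I = %ΔQ/%ΔM ≈ 0.225.
E_I ∈ (0,1): normal good (necessity).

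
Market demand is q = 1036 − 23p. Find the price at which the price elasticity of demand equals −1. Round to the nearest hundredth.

22.52

For linear demand q = a − bp, E = −bp/(a − bp). |E| = 1 ⇒ bp = a − bp ⇒ p = a/(2b).
p = 1036/(2·23) ≈ 22.52.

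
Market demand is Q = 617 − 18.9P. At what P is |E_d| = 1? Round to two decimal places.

16.32

For linear demand Q = a − bP, E = −bP/(a − bP). |E| = 1 ⇒ bP = a − bP ⇒ P = a/(2b).
P = 617/(2·18.9) ≈ 16.32.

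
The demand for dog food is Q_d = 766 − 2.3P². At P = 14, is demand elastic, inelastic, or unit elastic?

elastic

At P = 14, Q_d = 315.2.
dQ_d/dP = −2·2.3·P = −64.4.
Point elasticity E = (dQ_d/dP)·(P/Q_d) = -64.4 × 14/315.2 ≈ -2.860.
|E| ≈ 2.860 > 1, so demand is elastic.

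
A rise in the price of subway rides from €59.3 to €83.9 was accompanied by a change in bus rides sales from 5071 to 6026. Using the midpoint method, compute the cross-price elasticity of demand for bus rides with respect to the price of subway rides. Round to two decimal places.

%ΔQ_x = (6026 − 5071)/[(5071+6026)/2] = 955/5548.5 ≈ 0.1721.
%ΔP_y = (83.9 − 59.3)/[(59.3+83.9)/2] ≈ 0.3436.
E_xy = 0.1721/0.3436 ≈ 0.50.
E_xy > 0, so bus rides and subway rides are substitutes.

0.50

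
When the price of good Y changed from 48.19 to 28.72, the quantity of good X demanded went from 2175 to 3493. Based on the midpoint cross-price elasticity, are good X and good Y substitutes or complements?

complements

%ΔQ_x = (3493 − 2175)/[(2175+3493)/2] = 1318/2834 ≈ 0.4651.
%ΔP_y = (28.72 − 48.19)/[(48.19+28.72)/2] ≈ -0.5063.
E_xy = 0.4651/-0.5063 ≈ -0.919.
E_xy < 0, so the goods are complements.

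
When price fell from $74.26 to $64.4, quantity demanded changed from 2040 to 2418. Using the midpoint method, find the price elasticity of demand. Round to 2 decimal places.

%Δq = (2418 − 2040)/[(2040 + 2418)/2] = 378/2229 ≈ 0.1696.
%Δp = (64.4 − 74.26)/[(74.26 + 64.4)/2] = -9.86/69.33 ≈ -0.1422.
Arc elasticity E = %Δq/%Δp ≈ 0.1696/-0.1422 ≈ -1.19.
|E| > 1: demand is elastic over this range.

-1.19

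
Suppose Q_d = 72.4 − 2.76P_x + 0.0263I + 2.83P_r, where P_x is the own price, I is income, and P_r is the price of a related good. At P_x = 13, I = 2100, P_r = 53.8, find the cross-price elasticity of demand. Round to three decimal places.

0.624

Substituting, Q_d = 72.4 − 2.76(13) + 0.0263(2100) + 2.83(53.8) = 72.4 − 35.88 + 55.23 + 152.254 = 244.004.
∂Q_d/∂P_r = +2.83, so E_xy = 2.83·(53.8/244.004) ≈ 0.624.
E_xy > 0: the goods are substitutes.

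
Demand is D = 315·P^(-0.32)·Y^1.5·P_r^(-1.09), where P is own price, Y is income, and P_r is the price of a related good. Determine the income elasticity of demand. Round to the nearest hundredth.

For a Cobb–Douglas (constant-elasticity) form D = A·Y^α·…, the elasticity with respect to Y equals the exponent α at every point.
Here the exponent on Y is 1.5, so the income elasticity of demand is 1.50.

1.50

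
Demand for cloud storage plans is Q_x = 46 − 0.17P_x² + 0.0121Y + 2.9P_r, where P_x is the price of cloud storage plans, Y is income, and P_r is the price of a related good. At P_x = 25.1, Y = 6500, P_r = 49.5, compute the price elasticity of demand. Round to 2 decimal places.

-1.33

First evaluate Q_x: 46 − 0.17(25.1)² + 0.0121(6500) + 2.9(49.5) = 46 − 107.1017 + 78.65 + 143.55 = 161.0983.
∂Q_x/∂P_x = −2·0.17·P_x = -8.534, so E_p = -8.534·(25.1/161.0983) ≈ -1.33.
|E_p| > 1: demand is elastic.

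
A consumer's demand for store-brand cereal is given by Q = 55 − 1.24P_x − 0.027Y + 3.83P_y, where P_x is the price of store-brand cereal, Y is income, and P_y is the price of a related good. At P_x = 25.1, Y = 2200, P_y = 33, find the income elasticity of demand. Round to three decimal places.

-0.654

First evaluate Q: 55 − 1.24(25.1) − 0.027(2200) + 3.83(33) = 55 − 31.124 − 59.4 + 126.39 = 90.866.
∂Q/∂Y = −0.027, so E_I = -0.027·(2200/90.866) ≈ -0.654.
E_I < 0: inferior good.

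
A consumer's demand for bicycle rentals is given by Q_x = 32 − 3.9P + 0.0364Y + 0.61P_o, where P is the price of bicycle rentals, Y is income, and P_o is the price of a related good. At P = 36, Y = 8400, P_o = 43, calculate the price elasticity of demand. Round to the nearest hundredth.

-0.63

First evaluate Q_x: 32 − 3.9(36) + 0.0364(8400) + 0.61(43) = 32 − 140.4 + 305.76 + 26.23 = 223.59.
∂Q_x/∂P = −3.9, so E_p = (−3.9)·(36/223.59) ≈ -0.63.
|E_p| < 1: demand is inelastic.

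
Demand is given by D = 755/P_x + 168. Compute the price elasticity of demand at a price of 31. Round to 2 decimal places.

-0.13

At P_x = 31, D = 192.3548.
dD/dP_x = −755/P_x² = −0.7856.
Point elasticity E = (dD/dP_x)·(P_x/D) = -0.7856 × 31/192.3548 ≈ -0.13.
|E| < 1, so demand is inelastic at this price.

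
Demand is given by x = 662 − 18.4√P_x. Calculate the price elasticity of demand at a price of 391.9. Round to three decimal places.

-0.612

At P_x = 391.9, x = 297.7451.
dx/dP_x = −18.4/(2√P_x) = −18.4/(2·19.7965).
Point elasticity E = (dx/dP_x)·(P_x/x) = -0.4647 × 391.9/297.7451 ≈ -0.612.
|E| < 1, so demand is inelastic at this price.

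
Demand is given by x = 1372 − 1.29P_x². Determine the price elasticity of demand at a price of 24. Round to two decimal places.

At P_x = 24, x = 628.96.
dx/dP_x = −2·1.29·P_x = −61.92.
Point elasticity E = (dx/dP_x)·(P_x/x) = -61.92 × 24/628.96 ≈ -2.36.
|E| > 1, so demand is elastic at this price.

-2.36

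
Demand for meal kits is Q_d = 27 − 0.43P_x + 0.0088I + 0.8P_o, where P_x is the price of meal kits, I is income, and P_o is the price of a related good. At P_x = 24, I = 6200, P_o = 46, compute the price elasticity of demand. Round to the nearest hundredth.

-0.10

At the given point, Q_d = 27 − 0.43(24) + 0.0088(6200) + 0.8(46) = 27 − 10.32 + 54.56 + 36.8 = 108.04.
∂Q_d/∂P_x = −0.43, so E_p = (−0.43)·(24/108.04) ≈ -0.10.
|E_p| < 1: demand is inelastic.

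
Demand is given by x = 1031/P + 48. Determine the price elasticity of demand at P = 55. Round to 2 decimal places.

-0.28

At P = 55, x = 66.7455.
dx/dP = −1031/P² = −0.3408.
Point elasticity E = (dx/dP)·(P/x) = -0.3408 × 55/66.7455 ≈ -0.28.
|E| < 1, so demand is inelastic at this price.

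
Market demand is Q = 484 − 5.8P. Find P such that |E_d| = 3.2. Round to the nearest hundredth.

63.58

Set −bP/(a − bP) = −3.2 ⇒ bP = 3.2(a − bP) ⇒ bP(1+3.2) = 3.2·a.
P = 3.2·484/(5.8·4.2) ≈ 63.58.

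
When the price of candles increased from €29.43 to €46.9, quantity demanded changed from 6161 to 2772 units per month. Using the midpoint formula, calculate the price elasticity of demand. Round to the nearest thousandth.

-1.658

%ΔQ = (2772 − 6161)/[(6161 + 2772)/2] = -3389/4466.5 ≈ -0.7588.
%ΔP = (46.9 − 29.43)/[(29.43 + 46.9)/2] = 17.47/38.165 ≈ 0.4577.
Arc elasticity E = %ΔQ/%ΔP ≈ -0.7588/0.4577 ≈ -1.658.
|E| > 1: demand is elastic over this range.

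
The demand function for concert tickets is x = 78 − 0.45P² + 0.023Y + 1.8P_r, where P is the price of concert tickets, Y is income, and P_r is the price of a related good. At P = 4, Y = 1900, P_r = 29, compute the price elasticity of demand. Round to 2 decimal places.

-0.09

At the given point, x = 78 − 0.45(4)² + 0.023(1900) + 1.8(29) = 78 − 7.2 + 43.7 + 52.2 = 166.7.
∂x/∂P = −2·0.45·P = -3.6, so E_p = -3.6·(4/166.7) ≈ -0.09.
|E_p| < 1: demand is inelastic.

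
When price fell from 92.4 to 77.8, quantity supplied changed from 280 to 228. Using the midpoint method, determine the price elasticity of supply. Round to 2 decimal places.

1.19

%ΔQ = (228 − 280)/[(280 + 228)/2] = -52/254 ≈ -0.2047.
%ΔP = (77.8 − 92.4)/[(92.4 + 77.8)/2] = -14.6/85.1 ≈ -0.1716.
Arc elasticity E = %ΔQ/%ΔP ≈ -0.2047/-0.1716 ≈ 1.19.
|E| > 1: supply is elastic over this range.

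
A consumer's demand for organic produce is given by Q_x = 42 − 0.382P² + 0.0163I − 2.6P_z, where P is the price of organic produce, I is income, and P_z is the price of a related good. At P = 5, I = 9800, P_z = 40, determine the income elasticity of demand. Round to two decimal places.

First evaluate Q_x: 42 − 0.382(5)² + 0.0163(9800) − 2.6(40) = 42 − 9.55 + 159.74 − 104 = 88.19.
∂Q_x/∂I = +0.0163, so E_I = 0.0163·(9800/88.19) ≈ 1.81.
E_I > 1: normal good (luxury).

1.81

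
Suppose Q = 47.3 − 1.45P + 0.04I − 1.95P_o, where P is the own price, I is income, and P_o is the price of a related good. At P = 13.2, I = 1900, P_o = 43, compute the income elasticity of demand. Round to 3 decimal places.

3.742

Evaluating quantity at (P, I, P_o) gives Q = 47.3 − 1.45(13.2) + 0.04(1900) − 1.95(43) = 47.3 − 19.14 + 76 − 83.85 = 20.31.
∂Q/∂I = +0.04, so E_I = 0.04·(1900/20.31) ≈ 3.742.
E_I > 1: normal good (luxury).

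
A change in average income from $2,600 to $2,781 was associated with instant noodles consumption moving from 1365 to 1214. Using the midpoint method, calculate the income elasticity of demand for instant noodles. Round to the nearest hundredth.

-1.74

%ΔQ = (1214 − 1365)/[(1365+1214)/2] = -151/1289.5 ≈ -0.1171.
%ΔM = (2,781 − 2,600)/[(2,600+2,781)/2] = 181/2690.5 ≈ 0.0673.
E_I = %ΔQ/%ΔM ≈ -1.74.
E_I < 0: inferior good.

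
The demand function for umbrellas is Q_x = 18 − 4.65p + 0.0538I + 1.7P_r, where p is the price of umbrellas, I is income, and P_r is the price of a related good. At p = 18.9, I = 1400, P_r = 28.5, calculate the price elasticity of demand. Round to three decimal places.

-1.631

Substituting, Q_x = 18 − 4.65(18.9) + 0.0538(1400) + 1.7(28.5) = 18 − 87.885 + 75.32 + 48.45 = 53.885.
∂Q_x/∂p = −4.65, so E_p = (−4.65)·(18.9/53.885) ≈ -1.631.
|E_p| > 1: demand is elastic.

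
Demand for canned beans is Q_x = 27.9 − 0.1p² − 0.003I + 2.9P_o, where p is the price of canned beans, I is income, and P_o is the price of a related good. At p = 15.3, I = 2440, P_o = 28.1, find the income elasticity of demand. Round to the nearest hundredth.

Evaluating quantity at (p, I, P_o) gives Q_x = 27.9 − 0.1(15.3)² − 0.003(2440) + 2.9(28.1) = 27.9 − 23.409 − 7.32 + 81.49 = 78.661.
∂Q_x/∂I = −0.003, so E_I = -0.003·(2440/78.661) ≈ -0.09.
E_I < 0: inferior good.

-0.09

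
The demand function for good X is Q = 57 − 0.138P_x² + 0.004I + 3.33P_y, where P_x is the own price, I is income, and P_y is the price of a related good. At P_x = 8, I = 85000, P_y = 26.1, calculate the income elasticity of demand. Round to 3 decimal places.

0.716

Substituting, Q = 57 − 0.138(8)² + 0.004(85000) + 3.33(26.1) = 57 − 8.832 + 340 + 86.913 = 475.081.
∂Q/∂I = +0.004, so E_I = 0.004·(85000/475.081) ≈ 0.716.
E_I ∈ (0,1): normal good (necessity).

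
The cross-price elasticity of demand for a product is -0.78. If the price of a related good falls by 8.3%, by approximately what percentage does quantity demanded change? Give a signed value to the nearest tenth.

6.5

%ΔQ ≈ E × %ΔP_y = (-0.78) × (-8.3%) ≈ 6.5%.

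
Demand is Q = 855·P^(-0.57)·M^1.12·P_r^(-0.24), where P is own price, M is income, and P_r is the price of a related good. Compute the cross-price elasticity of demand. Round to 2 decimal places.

For a Cobb–Douglas (constant-elasticity) form Q = A·P_r^α·…, the elasticity with respect to P_r equals the exponent α at every point.
Here the exponent on P_r is -0.24, so the cross-price elasticity of demand is -0.24.

-0.24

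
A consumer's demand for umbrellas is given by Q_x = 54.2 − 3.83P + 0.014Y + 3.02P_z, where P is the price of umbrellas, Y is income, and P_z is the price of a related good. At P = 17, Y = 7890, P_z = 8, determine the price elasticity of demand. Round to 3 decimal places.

Evaluating quantity at (P, Y, P_z) gives Q_x = 54.2 − 3.83(17) + 0.014(7890) + 3.02(8) = 54.2 − 65.11 + 110.46 + 24.16 = 123.71.
∂Q_x/∂P = −3.83, so E_p = (−3.83)·(17/123.71) ≈ -0.526.
|E_p| < 1: demand is inelastic.

-0.526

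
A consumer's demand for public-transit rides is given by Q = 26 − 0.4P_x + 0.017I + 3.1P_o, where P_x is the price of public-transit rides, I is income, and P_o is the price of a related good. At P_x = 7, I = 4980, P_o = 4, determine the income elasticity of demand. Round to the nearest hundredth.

Q = 26 − 0.4(7) + 0.017(4980) + 3.1(4) = 26 − 2.8 + 84.66 + 12.4 = 120.26.
∂Q/∂I = +0.017, so E_I = 0.017·(4980/120.26) ≈ 0.70.
E_I ∈ (0,1): normal good (necessity).

0.70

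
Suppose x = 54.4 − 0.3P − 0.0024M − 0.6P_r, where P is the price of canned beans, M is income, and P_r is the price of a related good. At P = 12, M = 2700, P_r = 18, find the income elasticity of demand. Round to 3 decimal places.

-0.193

Substituting, x = 54.4 − 0.3(12) − 0.0024(2700) − 0.6(18) = 54.4 − 3.6 − 6.48 − 10.8 = 33.52.
∂x/∂M = −0.0024, so E_I = -0.0024·(2700/33.52) ≈ -0.193.
E_I < 0: inferior good.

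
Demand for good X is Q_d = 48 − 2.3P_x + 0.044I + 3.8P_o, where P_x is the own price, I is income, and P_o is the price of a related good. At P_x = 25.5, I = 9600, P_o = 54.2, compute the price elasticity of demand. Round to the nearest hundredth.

-0.09

Evaluating quantity at (P_x, I, P_o) gives Q_d = 48 − 2.3(25.5) + 0.044(9600) + 3.8(54.2) = 48 − 58.65 + 422.4 + 205.96 = 617.71.
∂Q_d/∂P_x = −2.3, so E_p = (−2.3)·(25.5/617.71) ≈ -0.09.
|E_p| < 1: demand is inelastic.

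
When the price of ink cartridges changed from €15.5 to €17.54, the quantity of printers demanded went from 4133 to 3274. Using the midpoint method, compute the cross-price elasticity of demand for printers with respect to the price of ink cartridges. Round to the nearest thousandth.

-1.878

%ΔQ_x = (3274 − 4133)/[(4133+3274)/2] = -859/3703.5 ≈ -0.2319.
%ΔP_y = (17.54 − 15.5)/[(15.5+17.54)/2] ≈ 0.1235.
E_xy = -0.2319/0.1235 ≈ -1.878.
E_xy < 0, so printers and ink cartridges are complements.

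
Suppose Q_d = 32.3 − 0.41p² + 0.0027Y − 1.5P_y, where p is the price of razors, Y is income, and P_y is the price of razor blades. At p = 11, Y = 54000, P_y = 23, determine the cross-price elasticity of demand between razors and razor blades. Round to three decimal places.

Q_d = 32.3 − 0.41(11)² + 0.0027(54000) − 1.5(23) = 32.3 − 49.61 + 145.8 − 34.5 = 93.99.
∂Q_d/∂P_y = −1.5, so E_xy = -1.5·(23/93.99) ≈ -0.367.
E_xy < 0: the goods are complements.

-0.367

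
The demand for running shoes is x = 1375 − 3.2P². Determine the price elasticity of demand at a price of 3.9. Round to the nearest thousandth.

-0.073

At P = 3.9, x = 1326.328.
dx/dP = −2·3.2·P = −24.96.
Point elasticity E = (dx/dP)·(P/x) = -24.96 × 3.9/1326.328 ≈ -0.073.
|E| < 1, so demand is inelastic at this price.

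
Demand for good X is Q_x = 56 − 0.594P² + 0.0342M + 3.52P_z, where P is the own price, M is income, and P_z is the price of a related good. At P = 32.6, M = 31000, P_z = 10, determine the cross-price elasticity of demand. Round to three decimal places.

0.068

Evaluating quantity at (P, M, P_z) gives Q_x = 56 − 0.594(32.6)² + 0.0342(31000) + 3.52(10) = 56 − 631.2794 + 1060.2 + 35.2 = 520.1206.
∂Q_x/∂P_z = +3.52, so E_xy = 3.52·(10/520.1206) ≈ 0.068.
E_xy > 0: the goods are substitutes.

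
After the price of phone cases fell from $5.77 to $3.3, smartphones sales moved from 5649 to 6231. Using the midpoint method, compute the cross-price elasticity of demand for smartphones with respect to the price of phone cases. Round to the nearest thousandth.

%ΔQ_x = (6231 − 5649)/[(5649+6231)/2] = 582/5940 ≈ 0.0980.
%ΔP_y = (3.3 − 5.77)/[(5.77+3.3)/2] ≈ -0.5447.
E_xy = 0.0980/-0.5447 ≈ -0.180.
E_xy < 0, so smartphones and phone cases are complements.

-0.180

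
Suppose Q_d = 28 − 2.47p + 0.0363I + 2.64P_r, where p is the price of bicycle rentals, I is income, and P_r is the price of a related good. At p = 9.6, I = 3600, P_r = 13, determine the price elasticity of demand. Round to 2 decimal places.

-0.14

Q_d = 28 − 2.47(9.6) + 0.0363(3600) + 2.64(13) = 28 − 23.712 + 130.68 + 34.32 = 169.288.
∂Q_d/∂p = −2.47, so E_p = (−2.47)·(9.6/169.288) ≈ -0.14.
|E_p| < 1: demand is inelastic.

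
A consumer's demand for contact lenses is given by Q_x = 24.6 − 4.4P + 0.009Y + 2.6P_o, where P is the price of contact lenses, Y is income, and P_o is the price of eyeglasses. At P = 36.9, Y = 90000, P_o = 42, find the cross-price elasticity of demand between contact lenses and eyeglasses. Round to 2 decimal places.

0.14

First evaluate Q_x: 24.6 − 4.4(36.9) + 0.009(90000) + 2.6(42) = 24.6 − 162.36 + 810 + 109.2 = 781.44.
∂Q_x/∂P_o = +2.6, so E_xy = 2.6·(42/781.44) ≈ 0.14.
E_xy > 0: the goods are substitutes.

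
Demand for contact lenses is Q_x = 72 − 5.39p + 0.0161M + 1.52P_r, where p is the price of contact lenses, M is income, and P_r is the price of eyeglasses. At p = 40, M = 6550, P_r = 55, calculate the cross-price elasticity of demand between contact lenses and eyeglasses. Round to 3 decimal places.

Evaluating quantity at (p, M, P_r) gives Q_x = 72 − 5.39(40) + 0.0161(6550) + 1.52(55) = 72 − 215.6 + 105.455 + 83.6 = 45.455.
∂Q_x/∂P_r = +1.52, so E_xy = 1.52·(55/45.455) ≈ 1.839.
E_xy > 0: the goods are substitutes.

1.839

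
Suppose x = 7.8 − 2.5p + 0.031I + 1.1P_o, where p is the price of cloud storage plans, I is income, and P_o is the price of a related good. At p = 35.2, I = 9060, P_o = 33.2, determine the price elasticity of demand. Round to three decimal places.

At the given point, x = 7.8 − 2.5(35.2) + 0.031(9060) + 1.1(33.2) = 7.8 − 88 + 280.86 + 36.52 = 237.18.
∂x/∂p = −2.5, so E_p = (−2.5)·(35.2/237.18) ≈ -0.371.
|E_p| < 1: demand is inelastic.

-0.371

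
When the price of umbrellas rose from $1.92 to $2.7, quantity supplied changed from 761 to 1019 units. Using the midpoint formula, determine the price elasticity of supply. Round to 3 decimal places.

0.859

%Δq = (1019 − 761)/[(761 + 1019)/2] = 258/890 ≈ 0.2899.
%Δp = (2.7 − 1.92)/[(1.92 + 2.7)/2] = 0.78/2.31 ≈ 0.3377.
Arc elasticity E = %Δq/%Δp ≈ 0.2899/0.3377 ≈ 0.859.
|E| < 1: supply is inelastic over this range.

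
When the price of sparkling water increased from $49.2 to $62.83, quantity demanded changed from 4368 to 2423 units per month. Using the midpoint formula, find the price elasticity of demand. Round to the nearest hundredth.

-2.35

%Δq = (2423 − 4368)/[(4368 + 2423)/2] = -1945/3395.5 ≈ -0.5728.
%Δp = (62.83 − 49.2)/[(49.2 + 62.83)/2] = 13.63/56.015 ≈ 0.2433.
Arc elasticity E = %Δq/%Δp ≈ -0.5728/0.2433 ≈ -2.35.
|E| > 1: demand is elastic over this range.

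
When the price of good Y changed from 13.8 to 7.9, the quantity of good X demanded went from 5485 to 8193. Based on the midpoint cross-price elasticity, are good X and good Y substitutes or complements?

%ΔQ_x = (8193 − 5485)/[(5485+8193)/2] = 2708/6839 ≈ 0.3960.
%ΔP_y = (7.9 − 13.8)/[(13.8+7.9)/2] ≈ -0.5438.
E_xy = 0.3960/-0.5438 ≈ -0.728.
E_xy < 0, so the goods are complements.

complements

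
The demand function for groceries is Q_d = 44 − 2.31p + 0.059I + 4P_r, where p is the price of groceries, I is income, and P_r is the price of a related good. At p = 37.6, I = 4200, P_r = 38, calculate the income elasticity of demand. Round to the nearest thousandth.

Evaluating quantity at (p, I, P_r) gives Q_d = 44 − 2.31(37.6) + 0.059(4200) + 4(38) = 44 − 86.856 + 247.8 + 152 = 356.944.
∂Q_d/∂I = +0.059, so E_I = 0.059·(4200/356.944) ≈ 0.694.
E_I ∈ (0,1): normal good (necessity).

0.694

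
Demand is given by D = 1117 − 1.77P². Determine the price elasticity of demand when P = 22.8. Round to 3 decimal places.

-9.347

At P = 22.8, D = 196.8832.
dD/dP = −2·1.77·P = −80.712.
Point elasticity E = (dD/dP)·(P/D) = -80.712 × 22.8/196.8832 ≈ -9.347.
|E| > 1, so demand is elastic at this price.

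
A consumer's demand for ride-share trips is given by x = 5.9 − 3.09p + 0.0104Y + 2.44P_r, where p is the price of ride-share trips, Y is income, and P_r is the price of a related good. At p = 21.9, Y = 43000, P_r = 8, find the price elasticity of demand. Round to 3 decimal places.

-0.167

Evaluating quantity at (p, Y, P_r) gives x = 5.9 − 3.09(21.9) + 0.0104(43000) + 2.44(8) = 5.9 − 67.671 + 447.2 + 19.52 = 404.949.
∂x/∂p = −3.09, so E_p = (−3.09)·(21.9/404.949) ≈ -0.167.
|E_p| < 1: demand is inelastic.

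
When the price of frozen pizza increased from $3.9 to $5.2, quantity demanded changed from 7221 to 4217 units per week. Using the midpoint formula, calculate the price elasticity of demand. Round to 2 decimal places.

%Δq = (4217 − 7221)/[(7221 + 4217)/2] = -3004/5719 ≈ -0.5253.
%ΔP = (5.2 − 3.9)/[(3.9 + 5.2)/2] = 1.3/4.55 ≈ 0.2857.
Arc elasticity E = %Δq/%ΔP ≈ -0.5253/0.2857 ≈ -1.84.
|E| > 1: demand is elastic over this range.

-1.84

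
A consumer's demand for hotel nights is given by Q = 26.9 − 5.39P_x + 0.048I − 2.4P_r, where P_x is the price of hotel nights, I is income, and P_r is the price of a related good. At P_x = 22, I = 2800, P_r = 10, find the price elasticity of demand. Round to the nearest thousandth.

-6.334

First evaluate Q: 26.9 − 5.39(22) + 0.048(2800) − 2.4(10) = 26.9 − 118.58 + 134.4 − 24 = 18.72.
∂Q/∂P_x = −5.39, so E_p = (−5.39)·(22/18.72) ≈ -6.334.
|E_p| > 1: demand is elastic.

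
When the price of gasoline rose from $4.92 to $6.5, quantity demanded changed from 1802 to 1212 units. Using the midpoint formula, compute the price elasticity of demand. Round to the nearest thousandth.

-1.415

%ΔQ = (1212 − 1802)/[(1802 + 1212)/2] = -590/1507 ≈ -0.3915.
%Δp = (6.5 − 4.92)/[(4.92 + 6.5)/2] = 1.58/5.71 ≈ 0.2767.
Arc elasticity E = %ΔQ/%Δp ≈ -0.3915/0.2767 ≈ -1.415.
|E| > 1: demand is elastic over this range.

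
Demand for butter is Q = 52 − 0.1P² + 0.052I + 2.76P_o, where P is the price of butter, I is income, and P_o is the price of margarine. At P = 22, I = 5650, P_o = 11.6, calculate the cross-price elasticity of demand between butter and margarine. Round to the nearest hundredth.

First evaluate Q: 52 − 0.1(22)² + 0.052(5650) + 2.76(11.6) = 52 − 48.4 + 293.8 + 32.016 = 329.416.
∂Q/∂P_o = +2.76, so E_xy = 2.76·(11.6/329.416) ≈ 0.10.
E_xy > 0: the goods are substitutes.

0.10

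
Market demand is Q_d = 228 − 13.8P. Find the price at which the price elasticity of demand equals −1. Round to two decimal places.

8.26

For linear demand Q_d = a − bP, E = −bP/(a − bP). |E| = 1 ⇒ bP = a − bP ⇒ P = a/(2b).
P = 228/(2·13.8) ≈ 8.26.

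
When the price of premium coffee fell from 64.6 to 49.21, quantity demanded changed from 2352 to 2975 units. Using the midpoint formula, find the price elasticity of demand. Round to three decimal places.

%ΔQ = (2975 − 2352)/[(2352 + 2975)/2] = 623/2663.5 ≈ 0.2339.
%Δp = (49.21 − 64.6)/[(64.6 + 49.21)/2] = -15.39/56.905 ≈ -0.2705.
Arc elasticity E = %ΔQ/%Δp ≈ 0.2339/-0.2705 ≈ -0.865.
|E| < 1: demand is inelastic over this range.

-0.865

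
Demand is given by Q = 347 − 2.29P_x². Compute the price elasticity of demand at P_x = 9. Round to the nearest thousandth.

At P_x = 9, Q = 161.51.
dQ/dP_x = −2·2.29·P_x = −41.22.
Point elasticity E = (dQ/dP_x)·(P_x/Q) = -41.22 × 9/161.51 ≈ -2.297.
|E| > 1, so demand is elastic at this price.

-2.297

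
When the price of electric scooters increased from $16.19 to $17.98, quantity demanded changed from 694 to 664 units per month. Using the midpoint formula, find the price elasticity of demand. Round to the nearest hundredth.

%Δq = (664 − 694)/[(694 + 664)/2] = -30/679 ≈ -0.0442.
%ΔP = (17.98 − 16.19)/[(16.19 + 17.98)/2] = 1.79/17.085 ≈ 0.1048.
Arc elasticity E = %Δq/%ΔP ≈ -0.0442/0.1048 ≈ -0.42.
|E| < 1: demand is inelastic over this range.

-0.42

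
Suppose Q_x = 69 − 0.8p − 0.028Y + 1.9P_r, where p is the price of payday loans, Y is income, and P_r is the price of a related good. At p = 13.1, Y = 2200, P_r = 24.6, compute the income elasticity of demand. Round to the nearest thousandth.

Q_x = 69 − 0.8(13.1) − 0.028(2200) + 1.9(24.6) = 69 − 10.48 − 61.6 + 46.74 = 43.66.
∂Q_x/∂Y = −0.028, so E_I = -0.028·(2200/43.66) ≈ -1.411.
E_I < 0: inferior good.

-1.411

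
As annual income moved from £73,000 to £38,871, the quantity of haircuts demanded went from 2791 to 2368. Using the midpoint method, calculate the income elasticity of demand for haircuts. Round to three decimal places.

0.269

%ΔQ = (2368 − 2791)/[(2791+2368)/2] = -423/2579.5 ≈ -0.1640.
%ΔI = (38,871 − 73,000)/[(73,000+38,871)/2] = -34129/55935.5 ≈ -0.6101.
E_I = %ΔQ/%ΔI ≈ 0.269.
E_I ∈ (0,1): normal good (necessity).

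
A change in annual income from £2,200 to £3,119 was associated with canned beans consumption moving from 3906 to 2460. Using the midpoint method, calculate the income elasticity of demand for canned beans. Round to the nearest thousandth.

-1.315

%ΔQ = (2460 − 3906)/[(3906+2460)/2] = -1446/3183 ≈ -0.4543.
%ΔI = (3,119 − 2,200)/[(2,200+3,119)/2] = 919/2659.5 ≈ 0.3456.
E_I = %ΔQ/%ΔI ≈ -1.315.
E_I < 0: inferior good.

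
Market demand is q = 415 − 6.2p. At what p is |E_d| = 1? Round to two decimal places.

33.47

For linear demand q = a − bp, E = −bp/(a − bp). |E| = 1 ⇒ bp = a − bp ⇒ p = a/(2b).
p = 415/(2·6.2) ≈ 33.47.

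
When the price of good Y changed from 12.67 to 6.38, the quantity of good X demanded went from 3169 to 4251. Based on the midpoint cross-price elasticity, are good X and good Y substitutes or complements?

complements

%ΔQ_x = (4251 − 3169)/[(3169+4251)/2] = 1082/3710 ≈ 0.2916.
%ΔP_y = (6.38 − 12.67)/[(12.67+6.38)/2] ≈ -0.6604.
E_xy = 0.2916/-0.6604 ≈ -0.442.
E_xy < 0, so the goods are complements.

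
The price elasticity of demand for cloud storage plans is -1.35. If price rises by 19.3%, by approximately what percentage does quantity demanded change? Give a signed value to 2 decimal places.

-26.06

%ΔQ ≈ E × %ΔP = (-1.35) × (19.3%) ≈ -26.06%.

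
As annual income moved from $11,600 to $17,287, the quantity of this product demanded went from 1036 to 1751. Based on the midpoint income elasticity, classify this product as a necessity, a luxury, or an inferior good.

%ΔQ = (1751 − 1036)/[(1036+1751)/2] = 715/1393.5 ≈ 0.5131.
%ΔI = (17,287 − 11,600)/[(11,600+17,287)/2] = 5687/14443.5 ≈ 0.3937.
E_I = %ΔQ/%ΔI ≈ 1.303.
E_I > 1: normal good (luxury).

luxury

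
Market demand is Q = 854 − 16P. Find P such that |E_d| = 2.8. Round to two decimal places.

39.33

Set −bP/(a − bP) = −2.8 ⇒ bP = 2.8(a − bP) ⇒ bP(1+2.8) = 2.8·a.
P = 2.8·854/(16·3.8) ≈ 39.33.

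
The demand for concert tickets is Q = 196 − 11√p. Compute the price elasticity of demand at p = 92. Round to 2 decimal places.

-0.58

At p = 92, Q = 90.4917.
dQ/dp = −11/(2√p) = −11/(2·9.5917).
Point elasticity E = (dQ/dp)·(p/Q) = -0.5734 × 92/90.4917 ≈ -0.58.
|E| < 1, so demand is inelastic at this price.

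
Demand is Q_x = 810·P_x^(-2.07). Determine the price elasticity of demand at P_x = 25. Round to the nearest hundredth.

-2.07

For a Cobb–Douglas (constant-elasticity) form Q_x = A·P_x^α·…, the elasticity with respect to P_x equals the exponent α at every point.
Here the exponent on P_x is -2.07, so the price elasticity of demand is -2.07.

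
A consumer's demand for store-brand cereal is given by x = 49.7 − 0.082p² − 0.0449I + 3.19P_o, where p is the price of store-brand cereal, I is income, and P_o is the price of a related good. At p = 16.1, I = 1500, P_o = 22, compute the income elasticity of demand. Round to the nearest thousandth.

-2.153

Substituting, x = 49.7 − 0.082(16.1)² − 0.0449(1500) + 3.19(22) = 49.7 − 21.2552 − 67.35 + 70.18 = 31.2748.
∂x/∂I = −0.0449, so E_I = -0.0449·(1500/31.2748) ≈ -2.153.
E_I < 0: inferior good.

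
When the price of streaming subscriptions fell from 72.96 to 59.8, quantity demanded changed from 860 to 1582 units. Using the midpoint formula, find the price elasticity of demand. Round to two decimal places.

%Δq = (1582 − 860)/[(860 + 1582)/2] = 722/1221 ≈ 0.5913.
%Δp = (59.8 − 72.96)/[(72.96 + 59.8)/2] = -13.16/66.38 ≈ -0.1983.
Arc elasticity E = %Δq/%Δp ≈ 0.5913/-0.1983 ≈ -2.98.
|E| > 1: demand is elastic over this range.

-2.98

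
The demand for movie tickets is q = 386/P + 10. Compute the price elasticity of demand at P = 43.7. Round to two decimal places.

At P = 43.7, q = 18.833.
dq/dP = −386/P² = −0.2021.
Point elasticity E = (dq/dP)·(P/q) = -0.2021 × 43.7/18.833 ≈ -0.47.
|E| < 1, so demand is inelastic at this price.

-0.47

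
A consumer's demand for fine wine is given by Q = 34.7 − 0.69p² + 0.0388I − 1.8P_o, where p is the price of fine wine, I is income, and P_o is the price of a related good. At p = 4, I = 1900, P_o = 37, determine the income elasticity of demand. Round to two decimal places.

Q = 34.7 − 0.69(4)² + 0.0388(1900) − 1.8(37) = 34.7 − 11.04 + 73.72 − 66.6 = 30.78.
∂Q/∂I = +0.0388, so E_I = 0.0388·(1900/30.78) ≈ 2.40.
E_I > 1: normal good (luxury).

2.40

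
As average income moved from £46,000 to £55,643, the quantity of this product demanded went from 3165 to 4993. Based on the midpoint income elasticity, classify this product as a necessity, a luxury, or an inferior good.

luxury

%ΔQ = (4993 − 3165)/[(3165+4993)/2] = 1828/4079 ≈ 0.4481.
%ΔM = (55,643 − 46,000)/[(46,000+55,643)/2] = 9643/50821.5 ≈ 0.1897.
E_I = %ΔQ/%ΔM ≈ 2.362.
E_I > 1: normal good (luxury).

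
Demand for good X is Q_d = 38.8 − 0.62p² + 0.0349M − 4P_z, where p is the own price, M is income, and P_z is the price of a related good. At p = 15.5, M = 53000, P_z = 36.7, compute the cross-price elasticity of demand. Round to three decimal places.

-0.092

Q_d = 38.8 − 0.62(15.5)² + 0.0349(53000) − 4(36.7) = 38.8 − 148.955 + 1849.7 − 146.8 = 1592.745.
∂Q_d/∂P_z = −4, so E_xy = -4·(36.7/1592.745) ≈ -0.092.
E_xy < 0: the goods are complements.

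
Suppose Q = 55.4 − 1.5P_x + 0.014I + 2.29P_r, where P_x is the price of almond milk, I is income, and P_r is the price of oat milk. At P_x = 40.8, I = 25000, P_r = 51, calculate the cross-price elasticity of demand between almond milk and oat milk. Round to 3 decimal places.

At the given point, Q = 55.4 − 1.5(40.8) + 0.014(25000) + 2.29(51) = 55.4 − 61.2 + 350 + 116.79 = 460.99.
∂Q/∂P_r = +2.29, so E_xy = 2.29·(51/460.99) ≈ 0.253.
E_xy > 0: the goods are substitutes.

0.253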